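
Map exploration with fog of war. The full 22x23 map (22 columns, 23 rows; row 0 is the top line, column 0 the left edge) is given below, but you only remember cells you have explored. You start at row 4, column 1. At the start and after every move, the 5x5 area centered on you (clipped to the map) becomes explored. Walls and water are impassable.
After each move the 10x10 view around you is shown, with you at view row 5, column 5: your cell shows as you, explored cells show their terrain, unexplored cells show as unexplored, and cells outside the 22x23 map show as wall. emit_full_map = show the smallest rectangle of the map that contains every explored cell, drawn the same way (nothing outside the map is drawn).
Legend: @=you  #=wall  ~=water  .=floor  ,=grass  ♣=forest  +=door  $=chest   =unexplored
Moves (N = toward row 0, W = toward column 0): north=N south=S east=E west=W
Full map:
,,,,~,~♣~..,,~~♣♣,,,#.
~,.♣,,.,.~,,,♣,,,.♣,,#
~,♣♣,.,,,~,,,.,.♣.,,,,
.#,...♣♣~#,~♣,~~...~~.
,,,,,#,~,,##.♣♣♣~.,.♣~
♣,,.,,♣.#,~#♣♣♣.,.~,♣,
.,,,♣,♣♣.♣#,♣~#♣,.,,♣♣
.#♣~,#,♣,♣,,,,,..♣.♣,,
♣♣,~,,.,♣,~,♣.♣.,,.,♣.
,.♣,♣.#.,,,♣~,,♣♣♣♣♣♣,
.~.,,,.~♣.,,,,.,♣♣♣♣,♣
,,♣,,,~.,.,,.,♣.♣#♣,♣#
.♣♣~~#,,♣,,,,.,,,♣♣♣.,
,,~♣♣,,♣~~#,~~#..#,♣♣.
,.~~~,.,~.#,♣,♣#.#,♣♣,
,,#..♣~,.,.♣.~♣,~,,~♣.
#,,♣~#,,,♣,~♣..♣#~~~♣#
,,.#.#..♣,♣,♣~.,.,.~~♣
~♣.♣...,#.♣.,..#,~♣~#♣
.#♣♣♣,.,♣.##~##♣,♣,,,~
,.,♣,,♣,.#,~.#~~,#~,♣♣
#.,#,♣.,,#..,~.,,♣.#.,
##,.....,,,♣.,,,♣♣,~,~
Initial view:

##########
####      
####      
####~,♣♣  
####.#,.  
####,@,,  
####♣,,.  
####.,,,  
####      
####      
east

##########
###       
###       
###~,♣♣,  
###.#,..  
###,,@,,  
###♣,,.,  
###.,,,♣  
###       
###       

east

##########
##        
##        
##~,♣♣,.  
##.#,...  
##,,,@,#  
##♣,,.,,  
##.,,,♣,  
##        
##        

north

##########
##########
##        
## ,.♣,,  
##~,♣♣,.  
##.#,@..  
##,,,,,#  
##♣,,.,,  
##.,,,♣,  
##        

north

##########
##########
##########
## ,,,~,  
## ,.♣,,  
##~,♣@,.  
##.#,...  
##,,,,,#  
##♣,,.,,  
##.,,,♣,  

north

##########
##########
##########
##########
## ,,,~,  
## ,.@,,  
##~,♣♣,.  
##.#,...  
##,,,,,#  
##♣,,.,,  

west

##########
##########
##########
##########
###,,,,~, 
###~,@♣,, 
###~,♣♣,. 
###.#,... 
###,,,,,# 
###♣,,.,, 

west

##########
##########
##########
##########
####,,,,~,
####~@.♣,,
####~,♣♣,.
####.#,...
####,,,,,#
####♣,,.,,

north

##########
##########
##########
##########
##########
####,@,,~,
####~,.♣,,
####~,♣♣,.
####.#,...
####,,,,,#

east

##########
##########
##########
##########
##########
###,,@,~, 
###~,.♣,, 
###~,♣♣,. 
###.#,... 
###,,,,,# 

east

##########
##########
##########
##########
##########
##,,,@~,  
##~,.♣,,  
##~,♣♣,.  
##.#,...  
##,,,,,#  

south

##########
##########
##########
##########
##,,,,~,  
##~,.@,,  
##~,♣♣,.  
##.#,...  
##,,,,,#  
##♣,,.,,  

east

##########
##########
##########
##########
#,,,,~,~  
#~,.♣@,.  
#~,♣♣,.,  
#.#,...♣  
#,,,,,#   
#♣,,.,,   

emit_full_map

,,,,~,~
~,.♣@,.
~,♣♣,.,
.#,...♣
,,,,,# 
♣,,.,, 
.,,,♣, 

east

##########
##########
##########
##########
,,,,~,~♣  
~,.♣,@.,  
~,♣♣,.,,  
.#,...♣♣  
,,,,,#    
♣,,.,,    

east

##########
##########
##########
##########
,,,~,~♣~  
,.♣,,@,.  
,♣♣,.,,,  
#,...♣♣~  
,,,,#     
,,.,,     

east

##########
##########
##########
##########
,,~,~♣~.  
.♣,,.@.~  
♣♣,.,,,~  
,...♣♣~#  
,,,#      
,.,,      

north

##########
##########
##########
##########
##########
,,~,~@~.  
.♣,,.,.~  
♣♣,.,,,~  
,...♣♣~#  
,,,#      

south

##########
##########
##########
##########
,,~,~♣~.  
.♣,,.@.~  
♣♣,.,,,~  
,...♣♣~#  
,,,#      
,.,,      

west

##########
##########
##########
##########
,,,~,~♣~. 
,.♣,,@,.~ 
,♣♣,.,,,~ 
#,...♣♣~# 
,,,,#     
,,.,,     

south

##########
##########
##########
,,,~,~♣~. 
,.♣,,.,.~ 
,♣♣,.@,,~ 
#,...♣♣~# 
,,,,#,~,  
,,.,,     
,,,♣,     

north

##########
##########
##########
##########
,,,~,~♣~. 
,.♣,,@,.~ 
,♣♣,.,,,~ 
#,...♣♣~# 
,,,,#,~,  
,,.,,     

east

##########
##########
##########
##########
,,~,~♣~.  
.♣,,.@.~  
♣♣,.,,,~  
,...♣♣~#  
,,,#,~,   
,.,,      

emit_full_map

,,,,~,~♣~.
~,.♣,,.@.~
~,♣♣,.,,,~
.#,...♣♣~#
,,,,,#,~, 
♣,,.,,    
.,,,♣,    

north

##########
##########
##########
##########
##########
,,~,~@~.  
.♣,,.,.~  
♣♣,.,,,~  
,...♣♣~#  
,,,#,~,   

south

##########
##########
##########
##########
,,~,~♣~.  
.♣,,.@.~  
♣♣,.,,,~  
,...♣♣~#  
,,,#,~,   
,.,,      

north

##########
##########
##########
##########
##########
,,~,~@~.  
.♣,,.,.~  
♣♣,.,,,~  
,...♣♣~#  
,,,#,~,   


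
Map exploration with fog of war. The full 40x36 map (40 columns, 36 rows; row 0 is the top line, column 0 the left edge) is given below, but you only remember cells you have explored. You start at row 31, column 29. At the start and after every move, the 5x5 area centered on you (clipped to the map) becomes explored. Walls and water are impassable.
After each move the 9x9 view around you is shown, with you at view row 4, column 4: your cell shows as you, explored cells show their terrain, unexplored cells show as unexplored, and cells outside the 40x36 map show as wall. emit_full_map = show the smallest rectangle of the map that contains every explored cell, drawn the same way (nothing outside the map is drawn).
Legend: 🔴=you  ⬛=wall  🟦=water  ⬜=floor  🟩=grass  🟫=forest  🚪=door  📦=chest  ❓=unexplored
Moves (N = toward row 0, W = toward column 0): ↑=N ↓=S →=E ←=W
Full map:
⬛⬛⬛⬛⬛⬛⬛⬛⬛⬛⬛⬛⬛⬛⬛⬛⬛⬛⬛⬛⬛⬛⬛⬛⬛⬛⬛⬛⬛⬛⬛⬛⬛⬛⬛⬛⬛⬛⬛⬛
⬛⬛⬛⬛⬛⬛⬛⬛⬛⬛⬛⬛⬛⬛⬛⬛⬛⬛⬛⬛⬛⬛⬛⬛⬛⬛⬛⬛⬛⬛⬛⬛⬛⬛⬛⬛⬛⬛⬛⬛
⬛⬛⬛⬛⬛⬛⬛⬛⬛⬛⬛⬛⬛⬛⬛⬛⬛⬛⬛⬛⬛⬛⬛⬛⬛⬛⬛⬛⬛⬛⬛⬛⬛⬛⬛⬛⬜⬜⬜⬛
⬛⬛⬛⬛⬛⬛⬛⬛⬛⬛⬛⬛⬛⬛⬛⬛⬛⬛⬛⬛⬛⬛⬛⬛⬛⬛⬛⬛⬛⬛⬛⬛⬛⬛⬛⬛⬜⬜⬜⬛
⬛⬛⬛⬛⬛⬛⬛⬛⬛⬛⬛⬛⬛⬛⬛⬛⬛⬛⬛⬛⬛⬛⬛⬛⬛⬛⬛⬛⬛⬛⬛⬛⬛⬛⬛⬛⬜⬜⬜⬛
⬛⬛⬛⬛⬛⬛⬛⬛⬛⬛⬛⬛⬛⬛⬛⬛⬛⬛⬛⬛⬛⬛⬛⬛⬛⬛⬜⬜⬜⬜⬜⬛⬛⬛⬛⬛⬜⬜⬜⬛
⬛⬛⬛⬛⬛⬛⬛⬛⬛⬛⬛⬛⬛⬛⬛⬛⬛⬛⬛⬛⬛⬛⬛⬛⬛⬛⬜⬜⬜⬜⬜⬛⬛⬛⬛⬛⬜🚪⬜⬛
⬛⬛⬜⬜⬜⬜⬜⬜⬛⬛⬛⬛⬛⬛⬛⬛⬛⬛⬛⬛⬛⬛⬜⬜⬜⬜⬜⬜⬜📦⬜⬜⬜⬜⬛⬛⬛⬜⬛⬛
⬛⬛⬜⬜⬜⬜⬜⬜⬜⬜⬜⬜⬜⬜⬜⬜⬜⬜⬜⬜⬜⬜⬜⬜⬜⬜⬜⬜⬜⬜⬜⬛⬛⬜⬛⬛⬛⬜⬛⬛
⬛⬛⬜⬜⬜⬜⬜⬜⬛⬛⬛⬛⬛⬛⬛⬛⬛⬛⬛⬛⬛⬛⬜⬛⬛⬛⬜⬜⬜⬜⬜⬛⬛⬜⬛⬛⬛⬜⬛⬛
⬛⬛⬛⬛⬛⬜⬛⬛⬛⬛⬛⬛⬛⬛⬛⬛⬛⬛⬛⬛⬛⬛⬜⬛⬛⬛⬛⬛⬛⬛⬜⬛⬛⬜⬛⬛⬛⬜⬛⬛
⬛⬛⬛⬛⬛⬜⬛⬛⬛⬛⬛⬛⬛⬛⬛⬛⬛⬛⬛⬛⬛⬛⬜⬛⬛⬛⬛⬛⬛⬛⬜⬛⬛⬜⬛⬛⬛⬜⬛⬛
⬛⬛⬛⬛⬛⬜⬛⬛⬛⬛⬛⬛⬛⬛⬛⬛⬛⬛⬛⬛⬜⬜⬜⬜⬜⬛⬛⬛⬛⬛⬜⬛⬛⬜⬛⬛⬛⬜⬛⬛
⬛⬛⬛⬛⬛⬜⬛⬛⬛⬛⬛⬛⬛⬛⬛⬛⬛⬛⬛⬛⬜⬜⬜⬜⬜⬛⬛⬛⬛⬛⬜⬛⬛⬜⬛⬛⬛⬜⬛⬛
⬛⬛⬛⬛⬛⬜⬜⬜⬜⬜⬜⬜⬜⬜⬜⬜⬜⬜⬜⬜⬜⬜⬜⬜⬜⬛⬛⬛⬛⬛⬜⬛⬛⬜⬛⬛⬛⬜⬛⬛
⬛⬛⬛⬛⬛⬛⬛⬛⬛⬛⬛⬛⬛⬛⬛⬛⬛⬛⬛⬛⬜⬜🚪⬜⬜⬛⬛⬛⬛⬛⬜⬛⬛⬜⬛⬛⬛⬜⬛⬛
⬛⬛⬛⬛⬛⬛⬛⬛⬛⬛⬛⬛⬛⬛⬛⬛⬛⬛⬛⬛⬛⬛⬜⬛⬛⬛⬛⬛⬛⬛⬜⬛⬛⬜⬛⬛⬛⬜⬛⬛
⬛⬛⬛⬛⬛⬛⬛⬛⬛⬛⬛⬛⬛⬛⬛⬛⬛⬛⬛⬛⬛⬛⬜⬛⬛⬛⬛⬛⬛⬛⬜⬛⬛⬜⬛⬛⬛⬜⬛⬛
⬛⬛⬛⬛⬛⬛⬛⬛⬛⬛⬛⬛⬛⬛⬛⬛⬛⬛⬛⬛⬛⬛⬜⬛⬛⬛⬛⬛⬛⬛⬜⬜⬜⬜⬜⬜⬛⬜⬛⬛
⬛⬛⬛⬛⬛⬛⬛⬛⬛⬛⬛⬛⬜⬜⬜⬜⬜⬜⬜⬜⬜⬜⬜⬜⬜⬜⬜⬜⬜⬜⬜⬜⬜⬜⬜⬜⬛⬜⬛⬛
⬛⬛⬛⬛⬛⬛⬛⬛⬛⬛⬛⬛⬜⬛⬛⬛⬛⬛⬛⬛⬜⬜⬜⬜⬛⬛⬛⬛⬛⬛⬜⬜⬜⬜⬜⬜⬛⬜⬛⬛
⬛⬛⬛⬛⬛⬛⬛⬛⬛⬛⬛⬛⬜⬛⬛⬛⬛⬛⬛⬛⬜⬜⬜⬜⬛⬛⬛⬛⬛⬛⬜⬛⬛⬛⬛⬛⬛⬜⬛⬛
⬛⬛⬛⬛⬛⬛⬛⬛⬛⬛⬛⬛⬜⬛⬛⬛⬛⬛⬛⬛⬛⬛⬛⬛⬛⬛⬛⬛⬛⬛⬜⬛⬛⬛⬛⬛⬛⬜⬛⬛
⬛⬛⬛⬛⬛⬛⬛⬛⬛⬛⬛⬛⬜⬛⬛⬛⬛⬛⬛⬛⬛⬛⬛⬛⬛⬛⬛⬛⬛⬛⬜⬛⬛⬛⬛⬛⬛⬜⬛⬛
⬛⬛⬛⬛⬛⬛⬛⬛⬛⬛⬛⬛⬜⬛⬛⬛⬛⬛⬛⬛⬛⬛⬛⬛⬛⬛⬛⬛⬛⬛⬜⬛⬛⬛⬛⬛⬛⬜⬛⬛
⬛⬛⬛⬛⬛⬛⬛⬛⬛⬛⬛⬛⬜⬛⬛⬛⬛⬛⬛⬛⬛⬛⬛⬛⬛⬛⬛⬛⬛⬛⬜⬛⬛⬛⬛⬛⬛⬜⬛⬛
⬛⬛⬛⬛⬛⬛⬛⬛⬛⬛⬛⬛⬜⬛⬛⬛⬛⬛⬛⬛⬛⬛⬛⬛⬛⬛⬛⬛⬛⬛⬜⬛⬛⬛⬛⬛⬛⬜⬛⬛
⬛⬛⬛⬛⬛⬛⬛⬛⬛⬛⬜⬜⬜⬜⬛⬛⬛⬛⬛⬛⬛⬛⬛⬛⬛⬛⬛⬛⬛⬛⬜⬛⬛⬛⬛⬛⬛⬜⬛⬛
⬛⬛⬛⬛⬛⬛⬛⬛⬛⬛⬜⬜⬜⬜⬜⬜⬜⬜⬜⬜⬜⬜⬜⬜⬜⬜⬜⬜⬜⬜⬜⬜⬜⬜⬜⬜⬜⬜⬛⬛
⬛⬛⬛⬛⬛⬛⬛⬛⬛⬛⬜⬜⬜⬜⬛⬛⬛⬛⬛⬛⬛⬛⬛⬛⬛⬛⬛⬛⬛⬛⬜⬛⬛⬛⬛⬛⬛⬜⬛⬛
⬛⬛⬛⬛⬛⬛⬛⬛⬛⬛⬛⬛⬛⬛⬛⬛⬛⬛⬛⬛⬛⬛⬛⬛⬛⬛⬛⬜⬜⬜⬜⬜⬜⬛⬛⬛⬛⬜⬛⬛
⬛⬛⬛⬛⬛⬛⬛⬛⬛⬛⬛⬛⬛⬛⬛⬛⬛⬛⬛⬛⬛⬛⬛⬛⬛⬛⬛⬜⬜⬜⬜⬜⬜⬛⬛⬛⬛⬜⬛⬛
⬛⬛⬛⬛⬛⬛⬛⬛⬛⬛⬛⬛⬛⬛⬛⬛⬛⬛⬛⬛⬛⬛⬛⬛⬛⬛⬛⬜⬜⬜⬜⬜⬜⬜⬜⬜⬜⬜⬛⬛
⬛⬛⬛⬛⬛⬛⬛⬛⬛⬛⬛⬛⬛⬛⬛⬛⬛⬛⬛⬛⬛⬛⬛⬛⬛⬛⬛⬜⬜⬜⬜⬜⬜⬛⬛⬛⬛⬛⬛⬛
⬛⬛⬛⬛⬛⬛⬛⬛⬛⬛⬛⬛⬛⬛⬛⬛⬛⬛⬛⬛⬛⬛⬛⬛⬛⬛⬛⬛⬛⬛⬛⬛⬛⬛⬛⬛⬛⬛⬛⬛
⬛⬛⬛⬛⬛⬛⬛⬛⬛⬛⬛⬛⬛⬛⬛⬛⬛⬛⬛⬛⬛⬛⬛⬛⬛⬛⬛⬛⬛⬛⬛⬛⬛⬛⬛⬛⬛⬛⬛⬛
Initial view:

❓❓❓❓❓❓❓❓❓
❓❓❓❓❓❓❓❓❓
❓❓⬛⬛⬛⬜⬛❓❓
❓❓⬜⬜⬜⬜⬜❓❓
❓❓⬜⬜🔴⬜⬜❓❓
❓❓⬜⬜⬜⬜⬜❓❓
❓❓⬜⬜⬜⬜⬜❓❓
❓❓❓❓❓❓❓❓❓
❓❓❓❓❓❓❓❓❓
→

❓❓❓❓❓❓❓❓❓
❓❓❓❓❓❓❓❓❓
❓⬛⬛⬛⬜⬛⬛❓❓
❓⬜⬜⬜⬜⬜⬜❓❓
❓⬜⬜⬜🔴⬜⬜❓❓
❓⬜⬜⬜⬜⬜⬜❓❓
❓⬜⬜⬜⬜⬜⬜❓❓
❓❓❓❓❓❓❓❓❓
❓❓❓❓❓❓❓❓❓

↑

❓❓❓❓❓❓❓❓❓
❓❓❓❓❓❓❓❓❓
❓❓⬜⬜⬜⬜⬜❓❓
❓⬛⬛⬛⬜⬛⬛❓❓
❓⬜⬜⬜🔴⬜⬜❓❓
❓⬜⬜⬜⬜⬜⬜❓❓
❓⬜⬜⬜⬜⬜⬜❓❓
❓⬜⬜⬜⬜⬜⬜❓❓
❓❓❓❓❓❓❓❓❓

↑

❓❓❓❓❓❓❓❓❓
❓❓❓❓❓❓❓❓❓
❓❓⬛⬛⬜⬛⬛❓❓
❓❓⬜⬜⬜⬜⬜❓❓
❓⬛⬛⬛🔴⬛⬛❓❓
❓⬜⬜⬜⬜⬜⬜❓❓
❓⬜⬜⬜⬜⬜⬜❓❓
❓⬜⬜⬜⬜⬜⬜❓❓
❓⬜⬜⬜⬜⬜⬜❓❓

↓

❓❓❓❓❓❓❓❓❓
❓❓⬛⬛⬜⬛⬛❓❓
❓❓⬜⬜⬜⬜⬜❓❓
❓⬛⬛⬛⬜⬛⬛❓❓
❓⬜⬜⬜🔴⬜⬜❓❓
❓⬜⬜⬜⬜⬜⬜❓❓
❓⬜⬜⬜⬜⬜⬜❓❓
❓⬜⬜⬜⬜⬜⬜❓❓
❓❓❓❓❓❓❓❓❓

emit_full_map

❓⬛⬛⬜⬛⬛
❓⬜⬜⬜⬜⬜
⬛⬛⬛⬜⬛⬛
⬜⬜⬜🔴⬜⬜
⬜⬜⬜⬜⬜⬜
⬜⬜⬜⬜⬜⬜
⬜⬜⬜⬜⬜⬜

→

❓❓❓❓❓❓❓❓❓
❓⬛⬛⬜⬛⬛❓❓❓
❓⬜⬜⬜⬜⬜⬜❓❓
⬛⬛⬛⬜⬛⬛⬛❓❓
⬜⬜⬜⬜🔴⬜⬛❓❓
⬜⬜⬜⬜⬜⬜⬛❓❓
⬜⬜⬜⬜⬜⬜⬜❓❓
⬜⬜⬜⬜⬜⬜❓❓❓
❓❓❓❓❓❓❓❓❓

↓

❓⬛⬛⬜⬛⬛❓❓❓
❓⬜⬜⬜⬜⬜⬜❓❓
⬛⬛⬛⬜⬛⬛⬛❓❓
⬜⬜⬜⬜⬜⬜⬛❓❓
⬜⬜⬜⬜🔴⬜⬛❓❓
⬜⬜⬜⬜⬜⬜⬜❓❓
⬜⬜⬜⬜⬜⬜⬛❓❓
❓❓❓❓❓❓❓❓❓
❓❓❓❓❓❓❓❓❓

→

⬛⬛⬜⬛⬛❓❓❓❓
⬜⬜⬜⬜⬜⬜❓❓❓
⬛⬛⬜⬛⬛⬛⬛❓❓
⬜⬜⬜⬜⬜⬛⬛❓❓
⬜⬜⬜⬜🔴⬛⬛❓❓
⬜⬜⬜⬜⬜⬜⬜❓❓
⬜⬜⬜⬜⬜⬛⬛❓❓
❓❓❓❓❓❓❓❓❓
❓❓❓❓❓❓❓❓❓

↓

⬜⬜⬜⬜⬜⬜❓❓❓
⬛⬛⬜⬛⬛⬛⬛❓❓
⬜⬜⬜⬜⬜⬛⬛❓❓
⬜⬜⬜⬜⬜⬛⬛❓❓
⬜⬜⬜⬜🔴⬜⬜❓❓
⬜⬜⬜⬜⬜⬛⬛❓❓
❓❓⬛⬛⬛⬛⬛❓❓
❓❓❓❓❓❓❓❓❓
⬛⬛⬛⬛⬛⬛⬛⬛⬛

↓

⬛⬛⬜⬛⬛⬛⬛❓❓
⬜⬜⬜⬜⬜⬛⬛❓❓
⬜⬜⬜⬜⬜⬛⬛❓❓
⬜⬜⬜⬜⬜⬜⬜❓❓
⬜⬜⬜⬜🔴⬛⬛❓❓
❓❓⬛⬛⬛⬛⬛❓❓
❓❓⬛⬛⬛⬛⬛❓❓
⬛⬛⬛⬛⬛⬛⬛⬛⬛
⬛⬛⬛⬛⬛⬛⬛⬛⬛

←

⬛⬛⬛⬜⬛⬛⬛⬛❓
⬜⬜⬜⬜⬜⬜⬛⬛❓
⬜⬜⬜⬜⬜⬜⬛⬛❓
⬜⬜⬜⬜⬜⬜⬜⬜❓
⬜⬜⬜⬜🔴⬜⬛⬛❓
❓❓⬛⬛⬛⬛⬛⬛❓
❓❓⬛⬛⬛⬛⬛⬛❓
⬛⬛⬛⬛⬛⬛⬛⬛⬛
⬛⬛⬛⬛⬛⬛⬛⬛⬛

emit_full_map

❓⬛⬛⬜⬛⬛❓❓
❓⬜⬜⬜⬜⬜⬜❓
⬛⬛⬛⬜⬛⬛⬛⬛
⬜⬜⬜⬜⬜⬜⬛⬛
⬜⬜⬜⬜⬜⬜⬛⬛
⬜⬜⬜⬜⬜⬜⬜⬜
⬜⬜⬜⬜🔴⬜⬛⬛
❓❓⬛⬛⬛⬛⬛⬛
❓❓⬛⬛⬛⬛⬛⬛

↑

❓⬜⬜⬜⬜⬜⬜❓❓
⬛⬛⬛⬜⬛⬛⬛⬛❓
⬜⬜⬜⬜⬜⬜⬛⬛❓
⬜⬜⬜⬜⬜⬜⬛⬛❓
⬜⬜⬜⬜🔴⬜⬜⬜❓
⬜⬜⬜⬜⬜⬜⬛⬛❓
❓❓⬛⬛⬛⬛⬛⬛❓
❓❓⬛⬛⬛⬛⬛⬛❓
⬛⬛⬛⬛⬛⬛⬛⬛⬛

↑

❓⬛⬛⬜⬛⬛❓❓❓
❓⬜⬜⬜⬜⬜⬜❓❓
⬛⬛⬛⬜⬛⬛⬛⬛❓
⬜⬜⬜⬜⬜⬜⬛⬛❓
⬜⬜⬜⬜🔴⬜⬛⬛❓
⬜⬜⬜⬜⬜⬜⬜⬜❓
⬜⬜⬜⬜⬜⬜⬛⬛❓
❓❓⬛⬛⬛⬛⬛⬛❓
❓❓⬛⬛⬛⬛⬛⬛❓

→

⬛⬛⬜⬛⬛❓❓❓❓
⬜⬜⬜⬜⬜⬜❓❓❓
⬛⬛⬜⬛⬛⬛⬛❓❓
⬜⬜⬜⬜⬜⬛⬛❓❓
⬜⬜⬜⬜🔴⬛⬛❓❓
⬜⬜⬜⬜⬜⬜⬜❓❓
⬜⬜⬜⬜⬜⬛⬛❓❓
❓⬛⬛⬛⬛⬛⬛❓❓
❓⬛⬛⬛⬛⬛⬛❓❓

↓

⬜⬜⬜⬜⬜⬜❓❓❓
⬛⬛⬜⬛⬛⬛⬛❓❓
⬜⬜⬜⬜⬜⬛⬛❓❓
⬜⬜⬜⬜⬜⬛⬛❓❓
⬜⬜⬜⬜🔴⬜⬜❓❓
⬜⬜⬜⬜⬜⬛⬛❓❓
❓⬛⬛⬛⬛⬛⬛❓❓
❓⬛⬛⬛⬛⬛⬛❓❓
⬛⬛⬛⬛⬛⬛⬛⬛⬛

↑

⬛⬛⬜⬛⬛❓❓❓❓
⬜⬜⬜⬜⬜⬜❓❓❓
⬛⬛⬜⬛⬛⬛⬛❓❓
⬜⬜⬜⬜⬜⬛⬛❓❓
⬜⬜⬜⬜🔴⬛⬛❓❓
⬜⬜⬜⬜⬜⬜⬜❓❓
⬜⬜⬜⬜⬜⬛⬛❓❓
❓⬛⬛⬛⬛⬛⬛❓❓
❓⬛⬛⬛⬛⬛⬛❓❓

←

❓⬛⬛⬜⬛⬛❓❓❓
❓⬜⬜⬜⬜⬜⬜❓❓
⬛⬛⬛⬜⬛⬛⬛⬛❓
⬜⬜⬜⬜⬜⬜⬛⬛❓
⬜⬜⬜⬜🔴⬜⬛⬛❓
⬜⬜⬜⬜⬜⬜⬜⬜❓
⬜⬜⬜⬜⬜⬜⬛⬛❓
❓❓⬛⬛⬛⬛⬛⬛❓
❓❓⬛⬛⬛⬛⬛⬛❓

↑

❓❓❓❓❓❓❓❓❓
❓⬛⬛⬜⬛⬛❓❓❓
❓⬜⬜⬜⬜⬜⬜❓❓
⬛⬛⬛⬜⬛⬛⬛⬛❓
⬜⬜⬜⬜🔴⬜⬛⬛❓
⬜⬜⬜⬜⬜⬜⬛⬛❓
⬜⬜⬜⬜⬜⬜⬜⬜❓
⬜⬜⬜⬜⬜⬜⬛⬛❓
❓❓⬛⬛⬛⬛⬛⬛❓


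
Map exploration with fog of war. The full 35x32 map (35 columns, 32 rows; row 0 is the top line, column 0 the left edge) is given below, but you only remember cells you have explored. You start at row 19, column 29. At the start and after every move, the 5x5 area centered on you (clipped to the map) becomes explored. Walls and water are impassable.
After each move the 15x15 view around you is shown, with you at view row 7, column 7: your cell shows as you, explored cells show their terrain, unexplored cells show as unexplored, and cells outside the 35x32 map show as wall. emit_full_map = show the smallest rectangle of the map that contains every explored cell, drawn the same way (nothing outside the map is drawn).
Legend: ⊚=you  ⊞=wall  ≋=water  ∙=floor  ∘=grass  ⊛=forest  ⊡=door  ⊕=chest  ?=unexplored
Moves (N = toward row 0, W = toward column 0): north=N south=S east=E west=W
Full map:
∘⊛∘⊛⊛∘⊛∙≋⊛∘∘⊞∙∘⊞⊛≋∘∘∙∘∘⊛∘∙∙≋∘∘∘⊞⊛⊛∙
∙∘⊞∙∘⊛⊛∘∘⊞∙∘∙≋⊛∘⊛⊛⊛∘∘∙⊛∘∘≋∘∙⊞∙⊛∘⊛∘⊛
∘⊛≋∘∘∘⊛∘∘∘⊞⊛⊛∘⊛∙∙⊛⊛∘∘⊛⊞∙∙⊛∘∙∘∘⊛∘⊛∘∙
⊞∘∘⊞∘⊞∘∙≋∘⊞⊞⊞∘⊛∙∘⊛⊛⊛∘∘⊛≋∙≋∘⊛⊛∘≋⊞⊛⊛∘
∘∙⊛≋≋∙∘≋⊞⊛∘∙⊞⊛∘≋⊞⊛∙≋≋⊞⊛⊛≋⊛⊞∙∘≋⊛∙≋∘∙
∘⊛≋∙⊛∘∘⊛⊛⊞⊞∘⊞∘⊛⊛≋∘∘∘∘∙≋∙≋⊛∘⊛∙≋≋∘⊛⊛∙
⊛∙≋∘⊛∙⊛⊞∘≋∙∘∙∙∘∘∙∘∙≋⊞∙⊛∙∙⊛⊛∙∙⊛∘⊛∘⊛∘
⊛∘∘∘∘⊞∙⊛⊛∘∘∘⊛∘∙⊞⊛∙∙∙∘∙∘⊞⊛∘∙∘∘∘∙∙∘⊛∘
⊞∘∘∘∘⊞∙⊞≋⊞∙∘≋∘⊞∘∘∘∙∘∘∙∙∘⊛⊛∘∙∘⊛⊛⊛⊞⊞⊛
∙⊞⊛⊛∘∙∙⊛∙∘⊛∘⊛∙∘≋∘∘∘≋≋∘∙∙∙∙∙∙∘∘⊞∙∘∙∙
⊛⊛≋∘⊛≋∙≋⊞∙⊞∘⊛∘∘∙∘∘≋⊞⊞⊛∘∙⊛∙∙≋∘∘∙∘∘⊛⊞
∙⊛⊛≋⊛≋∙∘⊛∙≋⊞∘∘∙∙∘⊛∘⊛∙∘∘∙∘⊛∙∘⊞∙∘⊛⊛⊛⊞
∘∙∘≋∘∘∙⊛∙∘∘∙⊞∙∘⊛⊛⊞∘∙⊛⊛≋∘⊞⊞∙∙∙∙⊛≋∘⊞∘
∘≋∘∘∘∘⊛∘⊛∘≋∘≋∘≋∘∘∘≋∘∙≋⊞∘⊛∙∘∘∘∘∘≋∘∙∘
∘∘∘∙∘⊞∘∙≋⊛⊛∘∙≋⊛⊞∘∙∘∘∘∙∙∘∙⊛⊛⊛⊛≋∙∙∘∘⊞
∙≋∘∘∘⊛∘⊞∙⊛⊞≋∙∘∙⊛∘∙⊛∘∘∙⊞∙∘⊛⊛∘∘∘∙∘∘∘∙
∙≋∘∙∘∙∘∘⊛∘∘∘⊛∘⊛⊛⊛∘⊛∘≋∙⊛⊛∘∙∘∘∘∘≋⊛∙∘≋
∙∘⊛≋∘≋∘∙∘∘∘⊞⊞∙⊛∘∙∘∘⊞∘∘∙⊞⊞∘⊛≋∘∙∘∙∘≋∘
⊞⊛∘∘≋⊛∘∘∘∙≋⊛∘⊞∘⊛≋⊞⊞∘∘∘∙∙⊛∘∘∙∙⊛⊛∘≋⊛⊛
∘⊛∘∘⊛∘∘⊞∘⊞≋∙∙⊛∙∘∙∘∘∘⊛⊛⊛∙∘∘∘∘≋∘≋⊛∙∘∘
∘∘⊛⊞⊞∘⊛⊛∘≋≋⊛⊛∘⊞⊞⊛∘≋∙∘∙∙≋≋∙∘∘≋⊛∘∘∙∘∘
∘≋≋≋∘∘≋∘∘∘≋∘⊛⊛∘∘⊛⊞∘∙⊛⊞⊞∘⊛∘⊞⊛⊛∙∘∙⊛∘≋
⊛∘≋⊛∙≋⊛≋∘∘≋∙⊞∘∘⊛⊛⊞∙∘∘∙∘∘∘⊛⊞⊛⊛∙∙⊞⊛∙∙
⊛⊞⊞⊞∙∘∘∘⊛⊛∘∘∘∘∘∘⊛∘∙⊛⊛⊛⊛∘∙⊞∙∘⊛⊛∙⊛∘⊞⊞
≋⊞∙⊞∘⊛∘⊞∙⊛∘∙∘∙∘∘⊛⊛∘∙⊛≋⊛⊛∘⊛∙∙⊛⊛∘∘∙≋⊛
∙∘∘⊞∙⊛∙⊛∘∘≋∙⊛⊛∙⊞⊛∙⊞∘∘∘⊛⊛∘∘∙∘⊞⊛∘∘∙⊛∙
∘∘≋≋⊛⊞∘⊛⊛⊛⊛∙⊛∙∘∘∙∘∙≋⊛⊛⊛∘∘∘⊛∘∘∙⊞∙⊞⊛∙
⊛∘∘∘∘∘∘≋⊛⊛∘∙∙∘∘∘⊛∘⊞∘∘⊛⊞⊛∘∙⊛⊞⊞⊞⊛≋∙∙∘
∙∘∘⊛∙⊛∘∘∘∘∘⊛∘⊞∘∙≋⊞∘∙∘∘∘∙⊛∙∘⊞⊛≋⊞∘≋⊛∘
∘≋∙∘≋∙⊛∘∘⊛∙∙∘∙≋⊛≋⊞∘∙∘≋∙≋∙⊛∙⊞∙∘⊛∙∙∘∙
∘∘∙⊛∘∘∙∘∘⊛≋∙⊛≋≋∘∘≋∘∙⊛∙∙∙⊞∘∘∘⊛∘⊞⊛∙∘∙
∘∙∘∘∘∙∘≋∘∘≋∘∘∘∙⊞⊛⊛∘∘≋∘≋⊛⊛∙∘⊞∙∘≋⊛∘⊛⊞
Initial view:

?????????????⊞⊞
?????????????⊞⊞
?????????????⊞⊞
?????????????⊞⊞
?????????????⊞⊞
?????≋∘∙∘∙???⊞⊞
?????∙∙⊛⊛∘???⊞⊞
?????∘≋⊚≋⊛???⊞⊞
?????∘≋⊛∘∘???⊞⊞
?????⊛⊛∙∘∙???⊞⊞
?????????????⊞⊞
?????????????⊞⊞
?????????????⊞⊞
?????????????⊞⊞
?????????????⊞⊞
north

?????????????⊞⊞
?????????????⊞⊞
?????????????⊞⊞
?????????????⊞⊞
?????????????⊞⊞
?????∘∘∘≋⊛???⊞⊞
?????≋∘∙∘∙???⊞⊞
?????∙∙⊚⊛∘???⊞⊞
?????∘≋∘≋⊛???⊞⊞
?????∘≋⊛∘∘???⊞⊞
?????⊛⊛∙∘∙???⊞⊞
?????????????⊞⊞
?????????????⊞⊞
?????????????⊞⊞
?????????????⊞⊞

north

?????????????⊞⊞
?????????????⊞⊞
?????????????⊞⊞
?????????????⊞⊞
?????????????⊞⊞
?????∘∘∘∙∘???⊞⊞
?????∘∘∘≋⊛???⊞⊞
?????≋∘⊚∘∙???⊞⊞
?????∙∙⊛⊛∘???⊞⊞
?????∘≋∘≋⊛???⊞⊞
?????∘≋⊛∘∘???⊞⊞
?????⊛⊛∙∘∙???⊞⊞
?????????????⊞⊞
?????????????⊞⊞
?????????????⊞⊞

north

?????????????⊞⊞
?????????????⊞⊞
?????????????⊞⊞
?????????????⊞⊞
?????????????⊞⊞
?????⊛⊛≋∙∙???⊞⊞
?????∘∘∘∙∘???⊞⊞
?????∘∘⊚≋⊛???⊞⊞
?????≋∘∙∘∙???⊞⊞
?????∙∙⊛⊛∘???⊞⊞
?????∘≋∘≋⊛???⊞⊞
?????∘≋⊛∘∘???⊞⊞
?????⊛⊛∙∘∙???⊞⊞
?????????????⊞⊞
?????????????⊞⊞

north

?????????????⊞⊞
?????????????⊞⊞
?????????????⊞⊞
?????????????⊞⊞
?????????????⊞⊞
?????∘∘∘∘≋???⊞⊞
?????⊛⊛≋∙∙???⊞⊞
?????∘∘⊚∙∘???⊞⊞
?????∘∘∘≋⊛???⊞⊞
?????≋∘∙∘∙???⊞⊞
?????∙∙⊛⊛∘???⊞⊞
?????∘≋∘≋⊛???⊞⊞
?????∘≋⊛∘∘???⊞⊞
?????⊛⊛∙∘∙???⊞⊞
?????????????⊞⊞

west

??????????????⊞
??????????????⊞
??????????????⊞
??????????????⊞
??????????????⊞
?????∘∘∘∘∘≋???⊞
?????⊛⊛⊛≋∙∙???⊞
?????⊛∘⊚∘∙∘???⊞
?????∘∘∘∘≋⊛???⊞
?????⊛≋∘∙∘∙???⊞
??????∙∙⊛⊛∘???⊞
??????∘≋∘≋⊛???⊞
??????∘≋⊛∘∘???⊞
??????⊛⊛∙∘∙???⊞
??????????????⊞

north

??????????????⊞
??????????????⊞
??????????????⊞
??????????????⊞
??????????????⊞
?????∙∙∙∙⊛????⊞
?????∘∘∘∘∘≋???⊞
?????⊛⊛⊚≋∙∙???⊞
?????⊛∘∘∘∙∘???⊞
?????∘∘∘∘≋⊛???⊞
?????⊛≋∘∙∘∙???⊞
??????∙∙⊛⊛∘???⊞
??????∘≋∘≋⊛???⊞
??????∘≋⊛∘∘???⊞
??????⊛⊛∙∘∙???⊞

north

??????????????⊞
??????????????⊞
??????????????⊞
??????????????⊞
??????????????⊞
?????∙∘⊞∙∘????⊞
?????∙∙∙∙⊛????⊞
?????∘∘⊚∘∘≋???⊞
?????⊛⊛⊛≋∙∙???⊞
?????⊛∘∘∘∙∘???⊞
?????∘∘∘∘≋⊛???⊞
?????⊛≋∘∙∘∙???⊞
??????∙∙⊛⊛∘???⊞
??????∘≋∘≋⊛???⊞
??????∘≋⊛∘∘???⊞

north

??????????????⊞
??????????????⊞
??????????????⊞
??????????????⊞
??????????????⊞
?????∙≋∘∘∙????⊞
?????∙∘⊞∙∘????⊞
?????∙∙⊚∙⊛????⊞
?????∘∘∘∘∘≋???⊞
?????⊛⊛⊛≋∙∙???⊞
?????⊛∘∘∘∙∘???⊞
?????∘∘∘∘≋⊛???⊞
?????⊛≋∘∙∘∙???⊞
??????∙∙⊛⊛∘???⊞
??????∘≋∘≋⊛???⊞

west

???????????????
???????????????
???????????????
???????????????
???????????????
?????∙∙≋∘∘∙????
?????⊛∙∘⊞∙∘????
?????⊞∙⊚∙∙⊛????
?????∙∘∘∘∘∘≋???
?????⊛⊛⊛⊛≋∙∙???
??????⊛∘∘∘∙∘???
??????∘∘∘∘≋⊛???
??????⊛≋∘∙∘∙???
???????∙∙⊛⊛∘???
???????∘≋∘≋⊛???

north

???????????????
???????????????
???????????????
???????????????
???????????????
?????∙∙∙∘∘?????
?????∙∙≋∘∘∙????
?????⊛∙⊚⊞∙∘????
?????⊞∙∙∙∙⊛????
?????∙∘∘∘∘∘≋???
?????⊛⊛⊛⊛≋∙∙???
??????⊛∘∘∘∙∘???
??????∘∘∘∘≋⊛???
??????⊛≋∘∙∘∙???
???????∙∙⊛⊛∘???

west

???????????????
???????????????
???????????????
???????????????
???????????????
?????∙∙∙∙∘∘????
?????⊛∙∙≋∘∘∙???
?????∘⊛⊚∘⊞∙∘???
?????⊞⊞∙∙∙∙⊛???
?????⊛∙∘∘∘∘∘≋??
??????⊛⊛⊛⊛≋∙∙??
???????⊛∘∘∘∙∘??
???????∘∘∘∘≋⊛??
???????⊛≋∘∙∘∙??
????????∙∙⊛⊛∘??

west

???????????????
???????????????
???????????????
???????????????
???????????????
?????∙∙∙∙∙∘∘???
?????∙⊛∙∙≋∘∘∙??
?????∙∘⊚∙∘⊞∙∘??
?????∘⊞⊞∙∙∙∙⊛??
?????∘⊛∙∘∘∘∘∘≋?
???????⊛⊛⊛⊛≋∙∙?
????????⊛∘∘∘∙∘?
????????∘∘∘∘≋⊛?
????????⊛≋∘∙∘∙?
?????????∙∙⊛⊛∘?

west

???????????????
???????????????
???????????????
???????????????
???????????????
?????∙∙∙∙∙∙∘∘??
?????∘∙⊛∙∙≋∘∘∙?
?????∘∙⊚⊛∙∘⊞∙∘?
?????≋∘⊞⊞∙∙∙∙⊛?
?????⊞∘⊛∙∘∘∘∘∘≋
????????⊛⊛⊛⊛≋∙∙
?????????⊛∘∘∘∙∘
?????????∘∘∘∘≋⊛
?????????⊛≋∘∙∘∙
??????????∙∙⊛⊛∘

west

???????????????
???????????????
???????????????
???????????????
???????????????
?????∘∙∙∙∙∙∙∘∘?
?????⊛∘∙⊛∙∙≋∘∘∙
?????∘∘⊚∘⊛∙∘⊞∙∘
?????⊛≋∘⊞⊞∙∙∙∙⊛
?????≋⊞∘⊛∙∘∘∘∘∘
?????????⊛⊛⊛⊛≋∙
??????????⊛∘∘∘∙
??????????∘∘∘∘≋
??????????⊛≋∘∙∘
???????????∙∙⊛⊛

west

???????????????
???????????????
???????????????
???????????????
???????????????
?????≋∘∙∙∙∙∙∙∘∘
?????⊞⊛∘∙⊛∙∙≋∘∘
?????∙∘⊚∙∘⊛∙∘⊞∙
?????⊛⊛≋∘⊞⊞∙∙∙∙
?????∙≋⊞∘⊛∙∘∘∘∘
??????????⊛⊛⊛⊛≋
???????????⊛∘∘∘
???????????∘∘∘∘
???????????⊛≋∘∙
????????????∙∙⊛

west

???????????????
???????????????
???????????????
???????????????
???????????????
?????≋≋∘∙∙∙∙∙∙∘
?????⊞⊞⊛∘∙⊛∙∙≋∘
?????⊛∙⊚∘∙∘⊛∙∘⊞
?????∙⊛⊛≋∘⊞⊞∙∙∙
?????∘∙≋⊞∘⊛∙∘∘∘
???????????⊛⊛⊛⊛
????????????⊛∘∘
????????????∘∘∘
????????????⊛≋∘
?????????????∙∙

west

???????????????
???????????????
???????????????
???????????????
???????????????
?????∘≋≋∘∙∙∙∙∙∙
?????≋⊞⊞⊛∘∙⊛∙∙≋
?????∘⊛⊚∘∘∙∘⊛∙∘
?????∘∙⊛⊛≋∘⊞⊞∙∙
?????≋∘∙≋⊞∘⊛∙∘∘
????????????⊛⊛⊛
?????????????⊛∘
?????????????∘∘
?????????????⊛≋
??????????????∙

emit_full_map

∘≋≋∘∙∙∙∙∙∙∘∘??
≋⊞⊞⊛∘∙⊛∙∙≋∘∘∙?
∘⊛⊚∘∘∙∘⊛∙∘⊞∙∘?
∘∙⊛⊛≋∘⊞⊞∙∙∙∙⊛?
≋∘∙≋⊞∘⊛∙∘∘∘∘∘≋
???????⊛⊛⊛⊛≋∙∙
????????⊛∘∘∘∙∘
????????∘∘∘∘≋⊛
????????⊛≋∘∙∘∙
?????????∙∙⊛⊛∘
?????????∘≋∘≋⊛
?????????∘≋⊛∘∘
?????????⊛⊛∙∘∙


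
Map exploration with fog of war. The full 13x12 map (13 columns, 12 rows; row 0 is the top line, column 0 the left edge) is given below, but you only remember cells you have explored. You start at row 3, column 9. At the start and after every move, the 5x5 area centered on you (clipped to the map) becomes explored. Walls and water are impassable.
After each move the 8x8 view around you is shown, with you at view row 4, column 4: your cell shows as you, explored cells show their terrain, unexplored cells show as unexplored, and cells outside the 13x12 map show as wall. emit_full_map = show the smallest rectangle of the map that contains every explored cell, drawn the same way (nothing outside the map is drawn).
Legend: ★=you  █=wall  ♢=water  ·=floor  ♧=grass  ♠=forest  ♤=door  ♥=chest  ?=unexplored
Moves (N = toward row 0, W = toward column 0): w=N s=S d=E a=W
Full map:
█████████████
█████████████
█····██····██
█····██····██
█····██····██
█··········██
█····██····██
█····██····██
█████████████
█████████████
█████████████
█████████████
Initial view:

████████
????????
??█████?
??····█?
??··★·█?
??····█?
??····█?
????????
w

████████
████████
??█████?
??█████?
??··★·█?
??····█?
??····█?
??····█?

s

████████
??█████?
??█████?
??····█?
??··★·█?
??····█?
??····█?
????????

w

████████
████████
??█████?
??█████?
??··★·█?
??····█?
??····█?
??····█?

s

████████
??█████?
??█████?
??····█?
??··★·█?
??····█?
??····█?
????????

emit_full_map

█████
█████
····█
··★·█
····█
····█

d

████████
?█████?█
?███████
?····███
?···★███
?····███
?····███
???????█

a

████████
??█████?
??██████
??····██
??··★·██
??····██
??····██
????????

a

████████
???█████
??██████
??█····█
??█·★··█
??█····█
??·····█
????????

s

???█████
??██████
??█····█
??█····█
??█·★··█
??·····█
??█····?
????????

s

??██████
??█····█
??█····█
??█····█
??··★··█
??█····?
??█····?
????????

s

??█····█
??█····█
??█····█
??·····█
??█·★··?
??█····?
??█████?
????????

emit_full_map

?█████?
███████
█····██
█····██
█····██
·····██
█·★··??
█····??
█████??


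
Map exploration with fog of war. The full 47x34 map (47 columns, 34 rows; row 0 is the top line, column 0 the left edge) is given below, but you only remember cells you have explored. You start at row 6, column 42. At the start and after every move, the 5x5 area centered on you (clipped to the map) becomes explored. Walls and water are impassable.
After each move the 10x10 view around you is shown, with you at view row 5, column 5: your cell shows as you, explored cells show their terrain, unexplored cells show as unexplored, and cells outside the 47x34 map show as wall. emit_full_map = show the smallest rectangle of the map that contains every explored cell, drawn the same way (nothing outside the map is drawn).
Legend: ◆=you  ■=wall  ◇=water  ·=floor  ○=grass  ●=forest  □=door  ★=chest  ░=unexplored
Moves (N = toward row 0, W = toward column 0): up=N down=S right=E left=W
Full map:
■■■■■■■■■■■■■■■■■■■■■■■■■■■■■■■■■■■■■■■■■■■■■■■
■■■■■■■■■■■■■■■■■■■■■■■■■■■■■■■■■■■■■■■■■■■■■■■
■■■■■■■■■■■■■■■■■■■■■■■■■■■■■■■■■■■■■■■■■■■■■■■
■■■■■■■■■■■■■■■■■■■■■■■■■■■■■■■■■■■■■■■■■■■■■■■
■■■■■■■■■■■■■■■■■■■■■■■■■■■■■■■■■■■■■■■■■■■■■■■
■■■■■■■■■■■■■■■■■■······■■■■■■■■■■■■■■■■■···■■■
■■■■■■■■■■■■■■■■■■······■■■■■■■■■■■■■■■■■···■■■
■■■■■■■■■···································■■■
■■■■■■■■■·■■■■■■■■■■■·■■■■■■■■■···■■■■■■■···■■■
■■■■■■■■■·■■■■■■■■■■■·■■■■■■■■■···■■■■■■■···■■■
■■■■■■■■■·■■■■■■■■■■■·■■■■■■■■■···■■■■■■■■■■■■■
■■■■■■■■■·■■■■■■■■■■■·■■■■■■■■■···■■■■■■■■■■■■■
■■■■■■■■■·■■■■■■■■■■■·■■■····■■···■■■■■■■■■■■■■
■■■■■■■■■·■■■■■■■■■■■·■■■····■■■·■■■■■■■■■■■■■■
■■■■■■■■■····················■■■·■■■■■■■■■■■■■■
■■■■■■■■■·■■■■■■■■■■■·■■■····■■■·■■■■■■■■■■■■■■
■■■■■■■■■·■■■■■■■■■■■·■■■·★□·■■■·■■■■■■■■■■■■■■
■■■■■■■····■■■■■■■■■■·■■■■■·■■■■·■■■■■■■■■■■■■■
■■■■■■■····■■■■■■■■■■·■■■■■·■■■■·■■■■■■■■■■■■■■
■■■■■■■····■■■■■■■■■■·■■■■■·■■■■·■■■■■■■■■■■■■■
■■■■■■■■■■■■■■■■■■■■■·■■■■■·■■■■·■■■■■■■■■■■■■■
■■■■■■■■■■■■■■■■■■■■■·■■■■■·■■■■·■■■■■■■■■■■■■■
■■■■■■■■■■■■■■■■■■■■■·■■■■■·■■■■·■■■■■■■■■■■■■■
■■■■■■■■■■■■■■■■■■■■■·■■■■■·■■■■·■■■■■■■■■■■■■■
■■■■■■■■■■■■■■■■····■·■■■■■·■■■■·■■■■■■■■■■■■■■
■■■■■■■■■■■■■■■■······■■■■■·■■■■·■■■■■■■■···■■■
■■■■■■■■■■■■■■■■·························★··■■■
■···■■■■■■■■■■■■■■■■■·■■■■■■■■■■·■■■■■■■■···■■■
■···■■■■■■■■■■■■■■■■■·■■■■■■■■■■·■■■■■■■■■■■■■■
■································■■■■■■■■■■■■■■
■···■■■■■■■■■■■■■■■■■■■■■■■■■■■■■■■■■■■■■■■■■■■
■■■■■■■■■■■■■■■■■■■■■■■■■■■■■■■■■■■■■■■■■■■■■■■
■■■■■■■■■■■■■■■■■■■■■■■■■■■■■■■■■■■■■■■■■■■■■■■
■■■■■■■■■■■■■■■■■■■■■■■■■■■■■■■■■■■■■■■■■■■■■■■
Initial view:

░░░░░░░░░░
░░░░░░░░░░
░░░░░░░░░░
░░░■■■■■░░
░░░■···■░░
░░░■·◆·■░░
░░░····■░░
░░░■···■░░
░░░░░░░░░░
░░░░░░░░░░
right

░░░░░░░░░■
░░░░░░░░░■
░░░░░░░░░■
░░■■■■■■░■
░░■···■■░■
░░■··◆■■░■
░░····■■░■
░░■···■■░■
░░░░░░░░░■
░░░░░░░░░■

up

░░░░░░░░░■
░░░░░░░░░■
░░░░░░░░░■
░░░■■■■■░■
░░■■■■■■░■
░░■··◆■■░■
░░■···■■░■
░░····■■░■
░░■···■■░■
░░░░░░░░░■

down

░░░░░░░░░■
░░░░░░░░░■
░░░■■■■■░■
░░■■■■■■░■
░░■···■■░■
░░■··◆■■░■
░░····■■░■
░░■···■■░■
░░░░░░░░░■
░░░░░░░░░■

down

░░░░░░░░░■
░░░■■■■■░■
░░■■■■■■░■
░░■···■■░■
░░■···■■░■
░░···◆■■░■
░░■···■■░■
░░░···■■░■
░░░░░░░░░■
░░░░░░░░░■

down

░░░■■■■■░■
░░■■■■■■░■
░░■···■■░■
░░■···■■░■
░░····■■░■
░░■··◆■■░■
░░░···■■░■
░░░■■■■■░■
░░░░░░░░░■
░░░░░░░░░■

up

░░░░░░░░░■
░░░■■■■■░■
░░■■■■■■░■
░░■···■■░■
░░■···■■░■
░░···◆■■░■
░░■···■■░■
░░░···■■░■
░░░■■■■■░■
░░░░░░░░░■

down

░░░■■■■■░■
░░■■■■■■░■
░░■···■■░■
░░■···■■░■
░░····■■░■
░░■··◆■■░■
░░░···■■░■
░░░■■■■■░■
░░░░░░░░░■
░░░░░░░░░■

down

░░■■■■■■░■
░░■···■■░■
░░■···■■░■
░░····■■░■
░░■···■■░■
░░░··◆■■░■
░░░■■■■■░■
░░░■■■■■░■
░░░░░░░░░■
░░░░░░░░░■

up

░░░■■■■■░■
░░■■■■■■░■
░░■···■■░■
░░■···■■░■
░░····■■░■
░░■··◆■■░■
░░░···■■░■
░░░■■■■■░■
░░░■■■■■░■
░░░░░░░░░■

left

░░░░■■■■■░
░░░■■■■■■░
░░░■···■■░
░░░■···■■░
░░░····■■░
░░░■·◆·■■░
░░░■···■■░
░░░■■■■■■░
░░░░■■■■■░
░░░░░░░░░░

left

░░░░░■■■■■
░░░░■■■■■■
░░░░■···■■
░░░■■···■■
░░░·····■■
░░░■■◆··■■
░░░■■···■■
░░░■■■■■■■
░░░░░■■■■■
░░░░░░░░░░

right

░░░░■■■■■░
░░░■■■■■■░
░░░■···■■░
░░■■···■■░
░░·····■■░
░░■■·◆·■■░
░░■■···■■░
░░■■■■■■■░
░░░░■■■■■░
░░░░░░░░░░

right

░░░■■■■■░■
░░■■■■■■░■
░░■···■■░■
░■■···■■░■
░·····■■░■
░■■··◆■■░■
░■■···■■░■
░■■■■■■■░■
░░░■■■■■░■
░░░░░░░░░■

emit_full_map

░░■■■■■
░■■■■■■
░■···■■
■■···■■
·····■■
■■··◆■■
■■···■■
■■■■■■■
░░■■■■■

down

░░■■■■■■░■
░░■···■■░■
░■■···■■░■
░·····■■░■
░■■···■■░■
░■■··◆■■░■
░■■■■■■■░■
░░░■■■■■░■
░░░░░░░░░■
░░░░░░░░░■

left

░░░■■■■■■░
░░░■···■■░
░░■■···■■░
░░·····■■░
░░■■···■■░
░░■■·◆·■■░
░░■■■■■■■░
░░░■■■■■■░
░░░░░░░░░░
░░░░░░░░░░

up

░░░░■■■■■░
░░░■■■■■■░
░░░■···■■░
░░■■···■■░
░░·····■■░
░░■■·◆·■■░
░░■■···■■░
░░■■■■■■■░
░░░■■■■■■░
░░░░░░░░░░

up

░░░░░░░░░░
░░░░■■■■■░
░░░■■■■■■░
░░░■···■■░
░░■■···■■░
░░···◆·■■░
░░■■···■■░
░░■■···■■░
░░■■■■■■■░
░░░■■■■■■░

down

░░░░■■■■■░
░░░■■■■■■░
░░░■···■■░
░░■■···■■░
░░·····■■░
░░■■·◆·■■░
░░■■···■■░
░░■■■■■■■░
░░░■■■■■■░
░░░░░░░░░░

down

░░░■■■■■■░
░░░■···■■░
░░■■···■■░
░░·····■■░
░░■■···■■░
░░■■·◆·■■░
░░■■■■■■■░
░░░■■■■■■░
░░░░░░░░░░
░░░░░░░░░░

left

░░░░■■■■■■
░░░░■···■■
░░░■■···■■
░░░·····■■
░░░■■···■■
░░░■■◆··■■
░░░■■■■■■■
░░░■■■■■■■
░░░░░░░░░░
░░░░░░░░░░

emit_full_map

░░■■■■■
░■■■■■■
░■···■■
■■···■■
·····■■
■■···■■
■■◆··■■
■■■■■■■
■■■■■■■

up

░░░░░■■■■■
░░░░■■■■■■
░░░░■···■■
░░░■■···■■
░░░·····■■
░░░■■◆··■■
░░░■■···■■
░░░■■■■■■■
░░░■■■■■■■
░░░░░░░░░░

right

░░░░■■■■■░
░░░■■■■■■░
░░░■···■■░
░░■■···■■░
░░·····■■░
░░■■·◆·■■░
░░■■···■■░
░░■■■■■■■░
░░■■■■■■■░
░░░░░░░░░░

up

░░░░░░░░░░
░░░░■■■■■░
░░░■■■■■■░
░░░■···■■░
░░■■···■■░
░░···◆·■■░
░░■■···■■░
░░■■···■■░
░░■■■■■■■░
░░■■■■■■■░

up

░░░░░░░░░░
░░░░░░░░░░
░░░░■■■■■░
░░░■■■■■■░
░░░■···■■░
░░■■·◆·■■░
░░·····■■░
░░■■···■■░
░░■■···■■░
░░■■■■■■■░

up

░░░░░░░░░░
░░░░░░░░░░
░░░░░░░░░░
░░░■■■■■■░
░░░■■■■■■░
░░░■·◆·■■░
░░■■···■■░
░░·····■■░
░░■■···■■░
░░■■···■■░

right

░░░░░░░░░■
░░░░░░░░░■
░░░░░░░░░■
░░■■■■■■░■
░░■■■■■■░■
░░■··◆■■░■
░■■···■■░■
░·····■■░■
░■■···■■░■
░■■···■■░■

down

░░░░░░░░░■
░░░░░░░░░■
░░■■■■■■░■
░░■■■■■■░■
░░■···■■░■
░■■··◆■■░■
░·····■■░■
░■■···■■░■
░■■···■■░■
░■■■■■■■░■

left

░░░░░░░░░░
░░░░░░░░░░
░░░■■■■■■░
░░░■■■■■■░
░░░■···■■░
░░■■·◆·■■░
░░·····■■░
░░■■···■■░
░░■■···■■░
░░■■■■■■■░

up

░░░░░░░░░░
░░░░░░░░░░
░░░░░░░░░░
░░░■■■■■■░
░░░■■■■■■░
░░░■·◆·■■░
░░■■···■■░
░░·····■■░
░░■■···■■░
░░■■···■■░

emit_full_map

░■■■■■■
░■■■■■■
░■·◆·■■
■■···■■
·····■■
■■···■■
■■···■■
■■■■■■■
■■■■■■■
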